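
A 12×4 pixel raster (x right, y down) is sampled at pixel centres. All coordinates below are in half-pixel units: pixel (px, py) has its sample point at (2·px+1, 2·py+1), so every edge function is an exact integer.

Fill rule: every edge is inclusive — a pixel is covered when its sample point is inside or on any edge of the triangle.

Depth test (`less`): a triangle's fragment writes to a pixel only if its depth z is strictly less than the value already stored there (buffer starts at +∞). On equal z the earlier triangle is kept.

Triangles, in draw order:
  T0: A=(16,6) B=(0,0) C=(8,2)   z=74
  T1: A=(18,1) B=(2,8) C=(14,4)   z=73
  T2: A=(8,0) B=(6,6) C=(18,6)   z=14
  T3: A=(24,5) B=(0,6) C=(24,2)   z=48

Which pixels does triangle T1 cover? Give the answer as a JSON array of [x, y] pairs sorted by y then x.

T0:
  2·area = 16
  edge (16, 6)→(0, 0): d=(-16,-6) inclusive
  edge (0, 0)→(8, 2): d=(8,2) inclusive
  edge (8, 2)→(16, 6): d=(8,4) inclusive
    (1,0)@(3, 1): e=[2,2,12] → X
    (2,0)@(5, 1): e=[14,-2,4] → .
    (1,1)@(3, 3): e=[-30,18,28] → .
    (4,1)@(9, 3): e=[6,6,4] → X
    (5,1)@(11, 3): e=[18,2,-4] → .
    (4,2)@(9, 5): e=[-26,22,20] → .
  covered (2 px):
    . X . . . . . . . . . .
    . . . . X . . . . . . .
    . . . . . . . . . . . .
    . . . . . . . . . . . .
T1:
  2·area = 20  (B↔C swapped to make it positive)
  edge (18, 1)→(14, 4): d=(-4,3) inclusive
  edge (14, 4)→(2, 8): d=(-12,4) inclusive
  edge (2, 8)→(18, 1): d=(16,-7) inclusive
    (11,0)@(23, 1): e=[-15,0,35] → .  [on edge]
    (7,1)@(15, 3): e=[1,8,11] → X
    (8,1)@(17, 3): e=[-5,0,25] → .  [on edge]
    (4,2)@(9, 5): e=[11,8,1] → X
    (5,2)@(11, 5): e=[5,0,15] → X  [on edge]
    (6,2)@(13, 5): e=[-1,-8,29] → .
    (7,2)@(15, 5): e=[-7,-16,43] → .
    (2,3)@(5, 7): e=[15,0,5] → X  [on edge]
    (3,3)@(7, 7): e=[9,-8,19] → .
    (4,3)@(9, 7): e=[3,-16,33] → .
    (5,3)@(11, 7): e=[-3,-24,47] → .
  covered (4 px):
    . . . . . . . . . . . .
    . . . . . . . X . . . .
    . . . . X X . . . . . .
    . . X . . . . . . . . .
T2:
  2·area = 72  (B↔C swapped to make it positive)
  edge (8, 0)→(18, 6): d=(10,6) inclusive
  edge (18, 6)→(6, 6): d=(-12,0) inclusive
  edge (6, 6)→(8, 0): d=(2,-6) inclusive
    (4,0)@(9, 1): e=[4,60,8] → X
    (5,0)@(11, 1): e=[-8,60,20] → .
    (3,1)@(7, 3): e=[36,36,0] → X  [on edge]
    (5,1)@(11, 3): e=[12,36,24] → X
    (6,1)@(13, 3): e=[0,36,36] → X  [on edge]
    (7,1)@(15, 3): e=[-12,36,48] → .
    (3,2)@(7, 5): e=[56,12,4] → X
    (7,2)@(15, 5): e=[8,12,52] → X
    (8,2)@(17, 5): e=[-4,12,64] → .
    (3,3)@(7, 7): e=[76,-12,8] → .
    (4,3)@(9, 7): e=[64,-12,20] → .
    (5,3)@(11, 7): e=[52,-12,32] → .
  covered (10 px):
    . . . . X . . . . . . .
    . . . X X X X . . . . .
    . . . X X X X X . . . .
    . . . . . . . . . . . .
T3:
  2·area = 72
  edge (24, 5)→(0, 6): d=(-24,1) inclusive
  edge (0, 6)→(24, 2): d=(24,-4) inclusive
  edge (24, 2)→(24, 5): d=(0,3) inclusive
    (9,1)@(19, 3): e=[53,4,15] → X
    (10,1)@(21, 3): e=[51,12,9] → X
    (11,1)@(23, 3): e=[49,20,3] → X
    (3,2)@(7, 5): e=[17,4,51] → X
    (4,2)@(9, 5): e=[15,12,45] → X
    (5,2)@(11, 5): e=[13,20,39] → X
    (6,2)@(13, 5): e=[11,28,33] → X
    (7,2)@(15, 5): e=[9,36,27] → X
    (8,2)@(17, 5): e=[7,44,21] → X
    (3,3)@(7, 7): e=[-31,52,51] → .
    (4,3)@(9, 7): e=[-33,60,45] → .
    (5,3)@(11, 7): e=[-35,68,39] → .
  covered (12 px):
    . . . . . . . . . . . .
    . . . . . . . . . X X X
    . . . X X X X X X X X X
    . . . . . . . . . . . .

Result: [[7,1],[4,2],[5,2],[2,3]]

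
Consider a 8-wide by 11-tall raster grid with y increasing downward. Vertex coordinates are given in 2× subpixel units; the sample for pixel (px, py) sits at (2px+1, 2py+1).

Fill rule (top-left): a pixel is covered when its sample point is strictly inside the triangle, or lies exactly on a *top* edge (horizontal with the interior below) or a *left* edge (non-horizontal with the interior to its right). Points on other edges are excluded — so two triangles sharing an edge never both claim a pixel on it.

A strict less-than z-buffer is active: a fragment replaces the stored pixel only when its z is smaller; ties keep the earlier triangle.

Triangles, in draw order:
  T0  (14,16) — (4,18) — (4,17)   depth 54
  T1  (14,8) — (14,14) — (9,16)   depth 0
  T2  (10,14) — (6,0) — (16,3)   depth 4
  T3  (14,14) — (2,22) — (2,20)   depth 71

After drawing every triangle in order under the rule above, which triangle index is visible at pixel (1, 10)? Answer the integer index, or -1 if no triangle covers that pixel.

T0:
  2·area = 10
  edge (14, 16)→(4, 18): d=(-10,2) right/bottom  bias=-1
  edge (4, 18)→(4, 17): d=(0,-1) top-left  bias=+0
  edge (4, 17)→(14, 16): d=(10,-1) top-left  bias=+0
    (2,8)@(5, 17): e=[8,1,1] → █
    (3,8)@(7, 17): e=[4,3,3] → █
    (4,8)@(9, 17): e=[0,5,5] → ·  [on edge]
    (2,9)@(5, 19): e=[-12,1,21] → ·
    (3,9)@(7, 19): e=[-16,3,23] → ·
  covered (2 px):
    · · · · · · · ·
    · · · · · · · ·
    · · · · · · · ·
    · · · · · · · ·
    · · · · · · · ·
    · · · · · · · ·
    · · · · · · · ·
    · · · · · · · ·
    · · █ █ · · · ·
    · · · · · · · ·
    · · · · · · · ·
T1:
  2·area = 30
  edge (14, 8)→(14, 14): d=(0,6) right/bottom  bias=-1
  edge (14, 14)→(9, 16): d=(-5,2) right/bottom  bias=-1
  edge (9, 16)→(14, 8): d=(5,-8) top-left  bias=+0
    (6,5)@(13, 11): e=[6,17,7] → █
    (7,5)@(15, 11): e=[-6,13,23] → ·
    (5,6)@(11, 13): e=[18,11,1] → █
    (7,6)@(15, 13): e=[-6,3,33] → ·
    (5,7)@(11, 15): e=[18,1,11] → █
    (6,7)@(13, 15): e=[6,-3,27] → ·
    (5,8)@(11, 17): e=[18,-9,21] → ·
  covered (4 px):
    · · · · · · · ·
    · · · · · · · ·
    · · · · · · · ·
    · · · · · · · ·
    · · · · · · · ·
    · · · · · · █ ·
    · · · · · █ █ ·
    · · · · · █ · ·
    · · · · · · · ·
    · · · · · · · ·
    · · · · · · · ·
T2:
  2·area = 128
  edge (10, 14)→(6, 0): d=(-4,-14) top-left  bias=+0
  edge (6, 0)→(16, 3): d=(10,3) right/bottom  bias=-1
  edge (16, 3)→(10, 14): d=(-6,11) right/bottom  bias=-1
    (3,0)@(7, 1): e=[10,7,111] → █
    (4,0)@(9, 1): e=[38,1,89] → █
    (5,0)@(11, 1): e=[66,-5,67] → ·
    (3,1)@(7, 3): e=[2,27,99] → █
    (5,1)@(11, 3): e=[58,15,55] → █
    (6,1)@(13, 3): e=[86,9,33] → █
    (7,1)@(15, 3): e=[114,3,11] → █
    (3,2)@(7, 5): e=[-6,47,87] → ·
    (4,2)@(9, 5): e=[22,41,65] → █
    (7,2)@(15, 5): e=[106,23,-1] → ·
    (4,3)@(9, 7): e=[14,61,53] → █
    (7,3)@(15, 7): e=[98,43,-13] → ·
  covered (16 px):
    · · · █ █ · · ·
    · · · █ █ █ █ █
    · · · · █ █ █ ·
    · · · · █ █ █ ·
    · · · · █ █ · ·
    · · · · · █ · ·
    · · · · · · · ·
    · · · · · · · ·
    · · · · · · · ·
    · · · · · · · ·
    · · · · · · · ·
T3:
  2·area = 24
  edge (14, 14)→(2, 22): d=(-12,8) right/bottom  bias=-1
  edge (2, 22)→(2, 20): d=(0,-2) top-left  bias=+0
  edge (2, 20)→(14, 14): d=(12,-6) top-left  bias=+0
    (4,8)@(9, 17): e=[4,14,6] → █
    (5,8)@(11, 17): e=[-12,18,18] → ·
    (2,9)@(5, 19): e=[12,6,6] → █
    (3,9)@(7, 19): e=[-4,10,18] → ·
    (4,9)@(9, 19): e=[-20,14,30] → ·
    (1,10)@(3, 21): e=[4,2,18] → █
    (2,10)@(5, 21): e=[-12,6,30] → ·
  covered (3 px):
    · · · · · · · ·
    · · · · · · · ·
    · · · · · · · ·
    · · · · · · · ·
    · · · · · · · ·
    · · · · · · · ·
    · · · · · · · ·
    · · · · · · · ·
    · · · · █ · · ·
    · · █ · · · · ·
    · █ · · · · · ·

Z-buffer (winner per pixel, '.' = empty):
  . . . 2 2 . . .
  . . . 2 2 2 2 2
  . . . . 2 2 2 .
  . . . . 2 2 2 .
  . . . . 2 2 . .
  . . . . . 2 1 .
  . . . . . 1 1 .
  . . . . . 1 . .
  . . 0 0 3 . . .
  . . 3 . . . . .
  . 3 . . . . . .

Final: 3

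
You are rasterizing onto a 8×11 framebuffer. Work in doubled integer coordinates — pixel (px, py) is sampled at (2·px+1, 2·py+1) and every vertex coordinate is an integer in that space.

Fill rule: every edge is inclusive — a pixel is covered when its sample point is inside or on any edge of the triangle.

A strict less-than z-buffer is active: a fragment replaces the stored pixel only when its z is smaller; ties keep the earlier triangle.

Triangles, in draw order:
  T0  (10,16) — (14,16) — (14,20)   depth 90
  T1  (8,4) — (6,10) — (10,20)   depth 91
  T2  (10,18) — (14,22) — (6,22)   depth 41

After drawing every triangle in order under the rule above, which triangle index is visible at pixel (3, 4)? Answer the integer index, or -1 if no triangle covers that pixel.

T0:
  2·area = 16
  edge (10, 16)→(14, 16): d=(4,0) inclusive
  edge (14, 16)→(14, 20): d=(0,4) inclusive
  edge (14, 20)→(10, 16): d=(-4,-4) inclusive
    (0,3)@(1, 7): e=[-36,52,0] → ·  [on edge]
    (1,4)@(3, 9): e=[-28,44,0] → ·  [on edge]
    (2,5)@(5, 11): e=[-20,36,0] → ·  [on edge]
    (3,6)@(7, 13): e=[-12,28,0] → ·  [on edge]
    (4,7)@(9, 15): e=[-4,20,0] → ·  [on edge]
    (5,8)@(11, 17): e=[4,12,0] → #  [on edge]
    (6,8)@(13, 17): e=[4,4,8] → #
    (7,8)@(15, 17): e=[4,-4,16] → ·
    (5,9)@(11, 19): e=[12,12,-8] → ·
    (6,9)@(13, 19): e=[12,4,0] → #  [on edge]
    (7,9)@(15, 19): e=[12,-4,8] → ·
    (6,10)@(13, 21): e=[20,4,-8] → ·
    (7,10)@(15, 21): e=[20,-4,0] → ·  [on edge]
  covered (3 px):
    · · · · · · · ·
    · · · · · · · ·
    · · · · · · · ·
    · · · · · · · ·
    · · · · · · · ·
    · · · · · · · ·
    · · · · · · · ·
    · · · · · · · ·
    · · · · · # # ·
    · · · · · · # ·
    · · · · · · · ·
T1:
  2·area = 44  (B↔C swapped to make it positive)
  edge (8, 4)→(10, 20): d=(2,16) inclusive
  edge (10, 20)→(6, 10): d=(-4,-10) inclusive
  edge (6, 10)→(8, 4): d=(2,-6) inclusive
    (4,0)@(9, 1): e=[-22,66,0] → ·  [on edge]
    (3,3)@(7, 7): e=[22,22,0] → #  [on edge]
    (4,3)@(9, 7): e=[-10,42,12] → ·
    (3,4)@(7, 9): e=[26,14,4] → #
    (4,4)@(9, 9): e=[-6,34,16] → ·
    (3,5)@(7, 11): e=[30,6,8] → #
    (4,5)@(9, 11): e=[-2,26,20] → ·
    (2,6)@(5, 13): e=[66,-22,0] → ·  [on edge]
    (3,6)@(7, 13): e=[34,-2,12] → ·
    (4,6)@(9, 13): e=[2,18,24] → #
    (5,6)@(11, 13): e=[-30,38,36] → ·
    (4,7)@(9, 15): e=[6,10,28] → #
    (1,9)@(3, 19): e=[110,-66,0] → ·  [on edge]
  covered (6 px):
    · · · · · · · ·
    · · · · · · · ·
    · · · · · · · ·
    · · · # · · · ·
    · · · # · · · ·
    · · · # · · · ·
    · · · · # · · ·
    · · · · # · · ·
    · · · · # · · ·
    · · · · · · · ·
    · · · · · · · ·
T2:
  2·area = 32
  edge (10, 18)→(14, 22): d=(4,4) inclusive
  edge (14, 22)→(6, 22): d=(-8,0) inclusive
  edge (6, 22)→(10, 18): d=(4,-4) inclusive
    (0,4)@(1, 9): e=[0,104,-72] → ·  [on edge]
    (1,5)@(3, 11): e=[0,88,-56] → ·  [on edge]
    (2,6)@(5, 13): e=[0,72,-40] → ·  [on edge]
    (7,6)@(15, 13): e=[-40,72,0] → ·  [on edge]
    (3,7)@(7, 15): e=[0,56,-24] → ·  [on edge]
    (6,7)@(13, 15): e=[-24,56,0] → ·  [on edge]
    (4,8)@(9, 17): e=[0,40,-8] → ·  [on edge]
    (5,8)@(11, 17): e=[-8,40,0] → ·  [on edge]
    (4,9)@(9, 19): e=[8,24,0] → #  [on edge]
    (5,9)@(11, 19): e=[0,24,8] → #  [on edge]
    (6,9)@(13, 19): e=[-8,24,16] → ·
    (3,10)@(7, 21): e=[24,8,0] → #  [on edge]
    (6,10)@(13, 21): e=[0,8,24] → #  [on edge]
  covered (6 px):
    · · · · · · · ·
    · · · · · · · ·
    · · · · · · · ·
    · · · · · · · ·
    · · · · · · · ·
    · · · · · · · ·
    · · · · · · · ·
    · · · · · · · ·
    · · · · · · · ·
    · · · · # # · ·
    · · · # # # # ·

Z-buffer (winner per pixel, '.' = empty):
  . . . . . . . .
  . . . . . . . .
  . . . . . . . .
  . . . 1 . . . .
  . . . 1 . . . .
  . . . 1 . . . .
  . . . . 1 . . .
  . . . . 1 . . .
  . . . . 1 0 0 .
  . . . . 2 2 0 .
  . . . 2 2 2 2 .

Answer: 1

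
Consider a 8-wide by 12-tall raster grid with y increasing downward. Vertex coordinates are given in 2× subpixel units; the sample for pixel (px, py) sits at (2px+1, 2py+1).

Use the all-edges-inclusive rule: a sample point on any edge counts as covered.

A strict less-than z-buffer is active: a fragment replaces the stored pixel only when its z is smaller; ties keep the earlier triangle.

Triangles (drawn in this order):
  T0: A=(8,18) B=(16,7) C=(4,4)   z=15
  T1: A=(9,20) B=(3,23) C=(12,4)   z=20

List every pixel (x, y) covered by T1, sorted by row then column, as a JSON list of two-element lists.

T0:
  2·area = 156  (B↔C swapped to make it positive)
  edge (8, 18)→(4, 4): d=(-4,-14) inclusive
  edge (4, 4)→(16, 7): d=(12,3) inclusive
  edge (16, 7)→(8, 18): d=(-8,11) inclusive
    (2,2)@(5, 5): e=[10,9,137] → X
    (3,2)@(7, 5): e=[38,3,115] → X
    (4,2)@(9, 5): e=[66,-3,93] → .
    (2,3)@(5, 7): e=[2,33,121] → X
    (4,3)@(9, 7): e=[58,21,77] → X
    (5,3)@(11, 7): e=[86,15,55] → X
    (6,3)@(13, 7): e=[114,9,33] → X
    (7,3)@(15, 7): e=[142,3,11] → X
    (2,4)@(5, 9): e=[-6,57,105] → .
    (3,4)@(7, 9): e=[22,51,83] → X
    (7,4)@(15, 9): e=[134,27,-5] → .
    (3,5)@(7, 11): e=[14,75,67] → X
  covered (20 px):
    . . . . . . . .
    . . . . . . . .
    . . X X . . . .
    . . X X X X X X
    . . . X X X X .
    . . . X X X X .
    . . . X X X . .
    . . . . X . . .
    . . . . . . . .
    . . . . . . . .
    . . . . . . . .
    . . . . . . . .
T1:
  2·area = 87
  edge (9, 20)→(3, 23): d=(-6,3) inclusive
  edge (3, 23)→(12, 4): d=(9,-19) inclusive
  edge (12, 4)→(9, 20): d=(-3,16) inclusive
    (5,3)@(11, 7): e=[72,8,7] → X
    (6,3)@(13, 7): e=[66,46,-25] → .
    (5,4)@(11, 9): e=[60,26,1] → X
    (6,4)@(13, 9): e=[54,64,-31] → .
    (4,5)@(9, 11): e=[54,6,27] → X
    (5,5)@(11, 11): e=[48,44,-5] → .
    (4,6)@(9, 13): e=[42,24,21] → X
    (5,6)@(11, 13): e=[36,62,-11] → .
    (3,7)@(7, 15): e=[36,4,47] → X
    (5,7)@(11, 15): e=[24,80,-17] → .
    (3,8)@(7, 17): e=[24,22,41] → X
    (5,8)@(11, 17): e=[12,98,-23] → .
    (7,8)@(15, 17): e=[0,174,-87] → .  [on edge]
    (5,9)@(11, 19): e=[0,116,-29] → .  [on edge]
    (3,10)@(7, 21): e=[0,58,29] → X  [on edge]
    (1,11)@(3, 23): e=[0,0,87] → X  [on edge]
  covered (14 px):
    . . . . . . . .
    . . . . . . . .
    . . . . . . . .
    . . . . . X . .
    . . . . . X . .
    . . . . X . . .
    . . . . X . . .
    . . . X X . . .
    . . . X X . . .
    . . X X X . . .
    . . X X . . . .
    . X . . . . . .

Result: [[5,3],[5,4],[4,5],[4,6],[3,7],[4,7],[3,8],[4,8],[2,9],[3,9],[4,9],[2,10],[3,10],[1,11]]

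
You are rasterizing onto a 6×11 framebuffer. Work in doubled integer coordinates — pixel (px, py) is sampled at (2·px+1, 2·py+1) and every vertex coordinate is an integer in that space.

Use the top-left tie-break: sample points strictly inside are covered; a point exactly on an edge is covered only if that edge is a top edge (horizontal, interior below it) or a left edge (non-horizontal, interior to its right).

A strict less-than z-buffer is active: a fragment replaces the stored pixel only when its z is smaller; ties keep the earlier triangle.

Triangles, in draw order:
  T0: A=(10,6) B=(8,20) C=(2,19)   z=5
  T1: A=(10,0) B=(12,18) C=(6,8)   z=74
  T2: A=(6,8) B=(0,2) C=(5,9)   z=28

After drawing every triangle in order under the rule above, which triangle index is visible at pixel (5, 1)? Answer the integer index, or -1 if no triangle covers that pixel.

T0:
  2·area = 86
  edge (10, 6)→(8, 20): d=(-2,14) right/bottom  bias=-1
  edge (8, 20)→(2, 19): d=(-6,-1) top-left  bias=+0
  edge (2, 19)→(10, 6): d=(8,-13) top-left  bias=+0
    (4,4)@(9, 9): e=[8,67,11] → #
    (5,4)@(11, 9): e=[-20,69,37] → ·
    (3,5)@(7, 11): e=[32,53,1] → #
    (5,5)@(11, 11): e=[-24,57,53] → ·
    (3,6)@(7, 13): e=[28,41,17] → #
    (4,6)@(9, 13): e=[0,43,43] → ·  [on edge]
    (2,7)@(5, 15): e=[52,27,7] → #
    (4,7)@(9, 15): e=[-4,31,59] → ·
    (2,8)@(5, 17): e=[48,15,23] → #
    (4,8)@(9, 17): e=[-8,19,75] → ·
    (1,9)@(3, 19): e=[72,1,13] → #
    (4,9)@(9, 19): e=[-12,7,91] → ·
  covered (11 px):
    · · · · · ·
    · · · · · ·
    · · · · · ·
    · · · · · ·
    · · · · # ·
    · · · # # ·
    · · · # · ·
    · · # # · ·
    · · # # · ·
    · # # # · ·
    · · · · · ·
T1:
  2·area = 88
  edge (10, 0)→(12, 18): d=(2,18) right/bottom  bias=-1
  edge (12, 18)→(6, 8): d=(-6,-10) top-left  bias=+0
  edge (6, 8)→(10, 0): d=(4,-8) top-left  bias=+0
    (1,1)@(3, 3): e=[132,0,-44] → ·  [on edge]
    (4,1)@(9, 3): e=[24,60,4] → #
    (5,1)@(11, 3): e=[-12,80,20] → ·
    (4,2)@(9, 5): e=[28,48,12] → #
    (5,2)@(11, 5): e=[-8,68,28] → ·
    (3,3)@(7, 7): e=[68,16,4] → #
    (5,3)@(11, 7): e=[-4,56,36] → ·
    (3,4)@(7, 9): e=[72,4,12] → #
    (5,4)@(11, 9): e=[0,44,44] → ·  [on edge]
    (3,5)@(7, 11): e=[76,-8,20] → ·
    (4,5)@(9, 11): e=[40,12,36] → #
    (5,5)@(11, 11): e=[4,32,52] → #
    (4,6)@(9, 13): e=[44,0,44] → #  [on edge]
  covered (11 px):
    · · · · · ·
    · · · · # ·
    · · · · # ·
    · · · # # ·
    · · · # # ·
    · · · · # #
    · · · · # #
    · · · · · #
    · · · · · ·
    · · · · · ·
    · · · · · ·
T2:
  2·area = 12  (B↔C swapped to make it positive)
  edge (6, 8)→(5, 9): d=(-1,1) right/bottom  bias=-1
  edge (5, 9)→(0, 2): d=(-5,-7) top-left  bias=+0
  edge (0, 2)→(6, 8): d=(6,6) right/bottom  bias=-1
    (0,1)@(1, 3): e=[10,2,0] → ·  [on edge]
    (5,1)@(11, 3): e=[0,72,-60] → ·  [on edge]
    (1,2)@(3, 5): e=[6,6,0] → ·  [on edge]
    (4,2)@(9, 5): e=[0,48,-36] → ·  [on edge]
    (2,3)@(5, 7): e=[2,10,0] → ·  [on edge]
    (3,3)@(7, 7): e=[0,24,-12] → ·  [on edge]
    (2,4)@(5, 9): e=[0,0,12] → ·  [on edge]
    (3,4)@(7, 9): e=[-2,14,0] → ·  [on edge]
    (1,5)@(3, 11): e=[0,-24,36] → ·  [on edge]
    (4,5)@(9, 11): e=[-6,18,0] → ·  [on edge]
    (0,6)@(1, 13): e=[0,-48,60] → ·  [on edge]
    (5,6)@(11, 13): e=[-10,22,0] → ·  [on edge]
  covered (0 px):
    · · · · · ·
    · · · · · ·
    · · · · · ·
    · · · · · ·
    · · · · · ·
    · · · · · ·
    · · · · · ·
    · · · · · ·
    · · · · · ·
    · · · · · ·
    · · · · · ·

Z-buffer (winner per pixel, '.' = empty):
  . . . . . .
  . . . . 1 .
  . . . . 1 .
  . . . 1 1 .
  . . . 1 0 .
  . . . 0 0 1
  . . . 0 1 1
  . . 0 0 . 1
  . . 0 0 . .
  . 0 0 0 . .
  . . . . . .

Result: -1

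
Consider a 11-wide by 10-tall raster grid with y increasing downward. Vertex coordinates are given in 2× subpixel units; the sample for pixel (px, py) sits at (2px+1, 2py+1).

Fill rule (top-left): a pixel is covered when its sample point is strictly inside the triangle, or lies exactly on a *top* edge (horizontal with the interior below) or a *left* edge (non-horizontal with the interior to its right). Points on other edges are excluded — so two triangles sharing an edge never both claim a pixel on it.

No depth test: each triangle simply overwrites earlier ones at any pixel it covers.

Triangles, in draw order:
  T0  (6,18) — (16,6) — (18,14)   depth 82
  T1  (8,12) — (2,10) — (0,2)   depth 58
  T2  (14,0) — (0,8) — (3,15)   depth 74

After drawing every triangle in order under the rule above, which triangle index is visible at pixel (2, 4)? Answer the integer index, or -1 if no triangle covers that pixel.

T0:
  2·area = 104
  edge (6, 18)→(16, 6): d=(10,-12) top-left  bias=+0
  edge (16, 6)→(18, 14): d=(2,8) right/bottom  bias=-1
  edge (18, 14)→(6, 18): d=(-12,4) right/bottom  bias=-1
    (7,4)@(15, 9): e=[18,14,72] → #
    (8,4)@(17, 9): e=[42,-2,64] → ·
    (6,5)@(13, 11): e=[14,34,56] → #
    (8,5)@(17, 11): e=[62,2,40] → #
    (9,5)@(19, 11): e=[86,-14,32] → ·
    (5,6)@(11, 13): e=[10,54,40] → #
    (9,6)@(19, 13): e=[106,-10,8] → ·
    (10,6)@(21, 13): e=[130,-26,0] → ·  [on edge]
    (4,7)@(9, 15): e=[6,74,24] → #
    (7,7)@(15, 15): e=[78,26,0] → ·  [on edge]
    (8,7)@(17, 15): e=[102,10,-8] → ·
    (3,8)@(7, 17): e=[2,94,8] → #
    (4,8)@(9, 17): e=[26,78,0] → ·  [on edge]
    (1,9)@(3, 19): e=[-26,130,0] → ·  [on edge]
  covered (12 px):
    · · · · · · · · · · ·
    · · · · · · · · · · ·
    · · · · · · · · · · ·
    · · · · · · · · · · ·
    · · · · · · · # · · ·
    · · · · · · # # # · ·
    · · · · · # # # # · ·
    · · · · # # # · · · ·
    · · · # · · · · · · ·
    · · · · · · · · · · ·
T1:
  2·area = 44
  edge (8, 12)→(2, 10): d=(-6,-2) top-left  bias=+0
  edge (2, 10)→(0, 2): d=(-2,-8) top-left  bias=+0
  edge (0, 2)→(8, 12): d=(8,10) right/bottom  bias=-1
    (0,2)@(1, 5): e=[28,2,14] → #
    (1,2)@(3, 5): e=[32,18,-6] → ·
    (0,3)@(1, 7): e=[16,-2,30] → ·
    (1,3)@(3, 7): e=[20,14,10] → #
    (2,3)@(5, 7): e=[24,30,-10] → ·
    (1,4)@(3, 9): e=[8,10,26] → #
    (2,4)@(5, 9): e=[12,26,6] → #
    (3,4)@(7, 9): e=[16,42,-14] → ·
    (1,5)@(3, 11): e=[-4,6,42] → ·
    (2,5)@(5, 11): e=[0,22,22] → #  [on edge]
    (3,5)@(7, 11): e=[4,38,2] → #
    (4,5)@(9, 11): e=[8,54,-18] → ·
    (5,6)@(11, 13): e=[0,66,-22] → ·  [on edge]
    (8,7)@(17, 15): e=[0,110,-66] → ·  [on edge]
  covered (6 px):
    · · · · · · · · · · ·
    · · · · · · · · · · ·
    # · · · · · · · · · ·
    · # · · · · · · · · ·
    · # # · · · · · · · ·
    · · # # · · · · · · ·
    · · · · · · · · · · ·
    · · · · · · · · · · ·
    · · · · · · · · · · ·
    · · · · · · · · · · ·
T2:
  2·area = 122  (B↔C swapped to make it positive)
  edge (14, 0)→(3, 15): d=(-11,15) right/bottom  bias=-1
  edge (3, 15)→(0, 8): d=(-3,-7) top-left  bias=+0
  edge (0, 8)→(14, 0): d=(14,-8) top-left  bias=+0
    (6,0)@(13, 1): e=[4,112,6] → #
    (7,0)@(15, 1): e=[-26,126,22] → ·
    (4,1)@(9, 3): e=[42,78,2] → #
    (5,1)@(11, 3): e=[12,92,18] → #
    (6,1)@(13, 3): e=[-18,106,34] → ·
    (3,2)@(7, 5): e=[50,58,14] → #
    (5,2)@(11, 5): e=[-10,86,46] → ·
    (1,3)@(3, 7): e=[88,24,10] → #
    (2,3)@(5, 7): e=[58,38,26] → #
    (4,3)@(9, 7): e=[-2,66,58] → ·
    (0,4)@(1, 9): e=[96,4,22] → #
    (4,4)@(9, 9): e=[-24,60,86] → ·
    (1,7)@(3, 15): e=[0,0,122] → ·  [on edge]
  covered (15 px):
    · · · · · · # · · · ·
    · · · · # # · · · · ·
    · · · # # · · · · · ·
    · # # # · · · · · · ·
    # # # # · · · · · · ·
    · # # · · · · · · · ·
    · # · · · · · · · · ·
    · · · · · · · · · · ·
    · · · · · · · · · · ·
    · · · · · · · · · · ·

Z-buffer (winner per pixel, '.' = empty):
  . . . . . . 2 . . . .
  . . . . 2 2 . . . . .
  1 . . 2 2 . . . . . .
  . 2 2 2 . . . . . . .
  2 2 2 2 . . . 0 . . .
  . 2 2 1 . . 0 0 0 . .
  . 2 . . . 0 0 0 0 . .
  . . . . 0 0 0 . . . .
  . . . 0 . . . . . . .
  . . . . . . . . . . .

Final: 2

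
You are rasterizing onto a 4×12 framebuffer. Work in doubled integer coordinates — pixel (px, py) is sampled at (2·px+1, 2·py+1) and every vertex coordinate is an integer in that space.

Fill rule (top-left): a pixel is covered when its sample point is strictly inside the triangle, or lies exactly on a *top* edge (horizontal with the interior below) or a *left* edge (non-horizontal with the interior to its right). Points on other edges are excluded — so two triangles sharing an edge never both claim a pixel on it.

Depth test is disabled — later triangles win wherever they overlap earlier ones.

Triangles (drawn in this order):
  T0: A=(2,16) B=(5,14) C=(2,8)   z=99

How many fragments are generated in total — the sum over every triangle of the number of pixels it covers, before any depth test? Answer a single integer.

T0:
  2·area = 24  (B↔C swapped to make it positive)
  edge (2, 16)→(2, 8): d=(0,-8) top-left  bias=+0
  edge (2, 8)→(5, 14): d=(3,6) right/bottom  bias=-1
  edge (5, 14)→(2, 16): d=(-3,2) right/bottom  bias=-1
    (1,5)@(3, 11): e=[8,3,13] → X
    (2,5)@(5, 11): e=[24,-9,9] → .
    (1,6)@(3, 13): e=[8,9,7] → X
    (2,6)@(5, 13): e=[24,-3,3] → .
    (1,7)@(3, 15): e=[8,15,1] → X
    (2,7)@(5, 15): e=[24,3,-3] → .
    (1,8)@(3, 17): e=[8,21,-5] → .
  covered (3 px):
    . . . .
    . . . .
    . . . .
    . . . .
    . . . .
    . X . .
    . X . .
    . X . .
    . . . .
    . . . .
    . . . .
    . . . .

Final: 3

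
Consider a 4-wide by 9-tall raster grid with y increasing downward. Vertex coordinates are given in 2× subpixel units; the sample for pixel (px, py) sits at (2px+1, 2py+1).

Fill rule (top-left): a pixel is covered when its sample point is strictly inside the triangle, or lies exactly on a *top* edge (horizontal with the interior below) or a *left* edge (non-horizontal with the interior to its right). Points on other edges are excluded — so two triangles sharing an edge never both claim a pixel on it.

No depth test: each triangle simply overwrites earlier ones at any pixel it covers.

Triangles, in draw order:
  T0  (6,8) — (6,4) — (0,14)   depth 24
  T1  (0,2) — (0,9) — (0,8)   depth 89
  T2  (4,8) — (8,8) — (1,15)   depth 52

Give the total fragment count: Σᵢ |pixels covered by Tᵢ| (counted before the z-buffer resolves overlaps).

T0:
  2·area = 24  (B↔C swapped to make it positive)
  edge (6, 8)→(0, 14): d=(-6,6) right/bottom  bias=-1
  edge (0, 14)→(6, 4): d=(6,-10) top-left  bias=+0
  edge (6, 4)→(6, 8): d=(0,4) right/bottom  bias=-1
    (2,3)@(5, 7): e=[12,8,4] → #
    (3,3)@(7, 7): e=[0,28,-4] → ·  [on edge]
    (1,4)@(3, 9): e=[12,0,12] → #  [on edge]
    (2,4)@(5, 9): e=[0,20,4] → ·  [on edge]
    (1,5)@(3, 11): e=[0,12,12] → ·  [on edge]
    (0,6)@(1, 13): e=[0,4,20] → ·  [on edge]
  covered (2 px):
    · · · ·
    · · · ·
    · · · ·
    · · # ·
    · # · ·
    · · · ·
    · · · ·
    · · · ·
    · · · ·
T1:
  degenerate (2·area = 0) — covers nothing
T2:
  2·area = 28
  edge (4, 8)→(8, 8): d=(4,0) top-left  bias=+0
  edge (8, 8)→(1, 15): d=(-7,7) right/bottom  bias=-1
  edge (1, 15)→(4, 8): d=(3,-7) top-left  bias=+0
    (3,0)@(7, 1): e=[-28,56,0] → ·  [on edge]
    (2,4)@(5, 9): e=[4,14,10] → #
    (3,4)@(7, 9): e=[4,0,24] → ·  [on edge]
    (1,5)@(3, 11): e=[12,14,2] → #
    (2,5)@(5, 11): e=[12,0,16] → ·  [on edge]
    (1,6)@(3, 13): e=[20,0,8] → ·  [on edge]
    (0,7)@(1, 15): e=[28,0,0] → ·  [on edge]
  covered (2 px):
    · · · ·
    · · · ·
    · · · ·
    · · · ·
    · · # ·
    · # · ·
    · · · ·
    · · · ·
    · · · ·

Result: 4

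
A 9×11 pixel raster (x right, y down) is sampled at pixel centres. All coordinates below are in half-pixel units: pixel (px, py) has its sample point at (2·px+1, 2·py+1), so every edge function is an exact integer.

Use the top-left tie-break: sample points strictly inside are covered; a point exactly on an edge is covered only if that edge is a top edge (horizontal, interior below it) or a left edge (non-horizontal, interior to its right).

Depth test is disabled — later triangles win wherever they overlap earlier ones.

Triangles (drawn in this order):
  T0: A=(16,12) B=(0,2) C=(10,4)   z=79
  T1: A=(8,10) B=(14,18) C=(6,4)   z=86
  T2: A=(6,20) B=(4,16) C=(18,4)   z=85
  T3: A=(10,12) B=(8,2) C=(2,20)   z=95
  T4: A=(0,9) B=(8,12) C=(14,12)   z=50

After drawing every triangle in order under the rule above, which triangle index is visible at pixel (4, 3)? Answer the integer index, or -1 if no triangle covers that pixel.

T0:
  2·area = 68
  edge (16, 12)→(0, 2): d=(-16,-10) top-left  bias=+0
  edge (0, 2)→(10, 4): d=(10,2) right/bottom  bias=-1
  edge (10, 4)→(16, 12): d=(6,8) right/bottom  bias=-1
    (1,1)@(3, 3): e=[14,4,50] → █
    (2,1)@(5, 3): e=[34,0,34] → ·  [on edge]
    (1,2)@(3, 5): e=[-18,24,62] → ·
    (2,2)@(5, 5): e=[2,20,46] → █
    (3,2)@(7, 5): e=[22,16,30] → █
    (4,2)@(9, 5): e=[42,12,14] → █
    (5,2)@(11, 5): e=[62,8,-2] → ·
    (7,2)@(15, 5): e=[102,0,-34] → ·  [on edge]
    (2,3)@(5, 7): e=[-30,40,58] → ·
    (3,3)@(7, 7): e=[-10,36,42] → ·
    (4,3)@(9, 7): e=[10,32,26] → █
    (5,3)@(11, 7): e=[30,28,10] → █
  covered (8 px):
    · · · · · · · · ·
    · █ · · · · · · ·
    · · █ █ █ · · · ·
    · · · · █ █ · · ·
    · · · · · · █ · ·
    · · · · · · · █ ·
    · · · · · · · · ·
    · · · · · · · · ·
    · · · · · · · · ·
    · · · · · · · · ·
    · · · · · · · · ·
T1:
  2·area = 20  (B↔C swapped to make it positive)
  edge (8, 10)→(6, 4): d=(-2,-6) top-left  bias=+0
  edge (6, 4)→(14, 18): d=(8,14) right/bottom  bias=-1
  edge (14, 18)→(8, 10): d=(-6,-8) top-left  bias=+0
    (2,0)@(5, 1): e=[0,-10,30] → ·  [on edge]
    (3,3)@(7, 7): e=[0,10,10] → █  [on edge]
    (4,3)@(9, 7): e=[12,-18,26] → ·
    (3,4)@(7, 9): e=[-4,26,-2] → ·
    (4,5)@(9, 11): e=[4,14,2] → █
    (5,5)@(11, 11): e=[16,-14,18] → ·
    (4,6)@(9, 13): e=[0,30,-10] → ·  [on edge]
    (5,6)@(11, 13): e=[12,2,6] → █
    (6,6)@(13, 13): e=[24,-26,22] → ·
    (5,7)@(11, 15): e=[8,18,-6] → ·
    (5,9)@(11, 19): e=[0,50,-30] → ·  [on edge]
  covered (3 px):
    · · · · · · · · ·
    · · · · · · · · ·
    · · · · · · · · ·
    · · · █ · · · · ·
    · · · · · · · · ·
    · · · · █ · · · ·
    · · · · · █ · · ·
    · · · · · · · · ·
    · · · · · · · · ·
    · · · · · · · · ·
    · · · · · · · · ·
T2:
  2·area = 80
  edge (6, 20)→(4, 16): d=(-2,-4) top-left  bias=+0
  edge (4, 16)→(18, 4): d=(14,-12) top-left  bias=+0
  edge (18, 4)→(6, 20): d=(-12,16) right/bottom  bias=-1
    (8,2)@(17, 5): e=[74,2,4] → █
    (7,3)@(15, 7): e=[62,6,12] → █
    (8,3)@(17, 7): e=[70,30,-20] → ·
    (6,4)@(13, 9): e=[50,10,20] → █
    (7,4)@(15, 9): e=[58,34,-12] → ·
    (5,5)@(11, 11): e=[38,14,28] → █
    (6,5)@(13, 11): e=[46,38,-4] → ·
    (4,6)@(9, 13): e=[26,18,36] → █
    (6,6)@(13, 13): e=[42,66,-28] → ·
    (3,7)@(7, 15): e=[14,22,44] → █
    (5,7)@(11, 15): e=[30,70,-20] → ·
    (2,8)@(5, 17): e=[2,26,52] → █
  covered (10 px):
    · · · · · · · · ·
    · · · · · · · · ·
    · · · · · · · · █
    · · · · · · · █ ·
    · · · · · · █ · ·
    · · · · · █ · · ·
    · · · · █ █ · · ·
    · · · █ █ · · · ·
    · · █ █ · · · · ·
    · · · · · · · · ·
    · · · · · · · · ·
T3:
  2·area = 96  (B↔C swapped to make it positive)
  edge (10, 12)→(2, 20): d=(-8,8) right/bottom  bias=-1
  edge (2, 20)→(8, 2): d=(6,-18) top-left  bias=+0
  edge (8, 2)→(10, 12): d=(2,10) right/bottom  bias=-1
    (3,2)@(7, 5): e=[80,0,16] → █  [on edge]
    (4,2)@(9, 5): e=[64,36,-4] → ·
    (8,2)@(17, 5): e=[0,180,-84] → ·  [on edge]
    (3,3)@(7, 7): e=[64,12,20] → █
    (4,3)@(9, 7): e=[48,48,0] → ·  [on edge]
    (7,3)@(15, 7): e=[0,156,-60] → ·  [on edge]
    (3,4)@(7, 9): e=[48,24,24] → █
    (4,4)@(9, 9): e=[32,60,4] → █
    (5,4)@(11, 9): e=[16,96,-16] → ·
    (6,4)@(13, 9): e=[0,132,-36] → ·  [on edge]
    (2,5)@(5, 11): e=[48,0,48] → █  [on edge]
    (5,5)@(11, 11): e=[0,108,-12] → ·  [on edge]
    (4,6)@(9, 13): e=[0,84,12] → ·  [on edge]
    (3,7)@(7, 15): e=[0,60,36] → ·  [on edge]
    (1,8)@(3, 17): e=[16,0,80] → █  [on edge]
    (2,8)@(5, 17): e=[0,36,60] → ·  [on edge]
    (5,8)@(11, 17): e=[-48,144,0] → ·  [on edge]
    (1,9)@(3, 19): e=[0,12,84] → ·  [on edge]
    (0,10)@(1, 21): e=[0,-12,108] → ·  [on edge]
  covered (11 px):
    · · · · · · · · ·
    · · · · · · · · ·
    · · · █ · · · · ·
    · · · █ · · · · ·
    · · · █ █ · · · ·
    · · █ █ █ · · · ·
    · · █ █ · · · · ·
    · · █ · · · · · ·
    · █ · · · · · · ·
    · · · · · · · · ·
    · · · · · · · · ·
T4:
  2·area = 18  (B↔C swapped to make it positive)
  edge (0, 9)→(14, 12): d=(14,3) right/bottom  bias=-1
  edge (14, 12)→(8, 12): d=(-6,0) right/bottom  bias=-1
  edge (8, 12)→(0, 9): d=(-8,-3) top-left  bias=+0
    (3,5)@(7, 11): e=[7,6,5] → █
    (4,5)@(9, 11): e=[1,6,11] → █
    (5,5)@(11, 11): e=[-5,6,17] → ·
    (3,6)@(7, 13): e=[35,-6,-11] → ·
    (4,6)@(9, 13): e=[29,-6,-5] → ·
  covered (2 px):
    · · · · · · · · ·
    · · · · · · · · ·
    · · · · · · · · ·
    · · · · · · · · ·
    · · · · · · · · ·
    · · · █ █ · · · ·
    · · · · · · · · ·
    · · · · · · · · ·
    · · · · · · · · ·
    · · · · · · · · ·
    · · · · · · · · ·

Z-buffer (winner per pixel, '.' = empty):
  . . . . . . . . .
  . 0 . . . . . . .
  . . 0 3 0 . . . 2
  . . . 3 0 0 . 2 .
  . . . 3 3 . 2 . .
  . . 3 4 4 2 . 0 .
  . . 3 3 2 2 . . .
  . . 3 2 2 . . . .
  . 3 2 2 . . . . .
  . . . . . . . . .
  . . . . . . . . .

Final: 0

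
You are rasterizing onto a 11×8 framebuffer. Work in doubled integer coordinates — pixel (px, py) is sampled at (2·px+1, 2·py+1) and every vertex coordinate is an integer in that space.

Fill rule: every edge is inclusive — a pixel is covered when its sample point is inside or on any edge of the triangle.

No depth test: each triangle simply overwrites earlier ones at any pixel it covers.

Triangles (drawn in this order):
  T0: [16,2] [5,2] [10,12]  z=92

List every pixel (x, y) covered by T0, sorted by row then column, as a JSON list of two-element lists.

T0:
  2·area = 110  (B↔C swapped to make it positive)
  edge (16, 2)→(10, 12): d=(-6,10) inclusive
  edge (10, 12)→(5, 2): d=(-5,-10) inclusive
  edge (5, 2)→(16, 2): d=(11,0) inclusive
    (3,1)@(7, 3): e=[84,15,11] → X
    (4,1)@(9, 3): e=[64,35,11] → X
    (5,1)@(11, 3): e=[44,55,11] → X
    (6,1)@(13, 3): e=[24,75,11] → X
    (7,1)@(15, 3): e=[4,95,11] → X
    (8,1)@(17, 3): e=[-16,115,11] → .
    (3,2)@(7, 5): e=[72,5,33] → X
    (7,2)@(15, 5): e=[-8,85,33] → .
    (3,3)@(7, 7): e=[60,-5,55] → .
    (4,3)@(9, 7): e=[40,15,55] → X
    (6,3)@(13, 7): e=[0,55,55] → X  [on edge]
    (7,3)@(15, 7): e=[-20,75,55] → .
  covered (14 px):
    . . . . . . . . . . .
    . . . X X X X X . . .
    . . . X X X X . . . .
    . . . . X X X . . . .
    . . . . X X . . . . .
    . . . . . . . . . . .
    . . . . . . . . . . .
    . . . . . . . . . . .

Result: [[3,1],[4,1],[5,1],[6,1],[7,1],[3,2],[4,2],[5,2],[6,2],[4,3],[5,3],[6,3],[4,4],[5,4]]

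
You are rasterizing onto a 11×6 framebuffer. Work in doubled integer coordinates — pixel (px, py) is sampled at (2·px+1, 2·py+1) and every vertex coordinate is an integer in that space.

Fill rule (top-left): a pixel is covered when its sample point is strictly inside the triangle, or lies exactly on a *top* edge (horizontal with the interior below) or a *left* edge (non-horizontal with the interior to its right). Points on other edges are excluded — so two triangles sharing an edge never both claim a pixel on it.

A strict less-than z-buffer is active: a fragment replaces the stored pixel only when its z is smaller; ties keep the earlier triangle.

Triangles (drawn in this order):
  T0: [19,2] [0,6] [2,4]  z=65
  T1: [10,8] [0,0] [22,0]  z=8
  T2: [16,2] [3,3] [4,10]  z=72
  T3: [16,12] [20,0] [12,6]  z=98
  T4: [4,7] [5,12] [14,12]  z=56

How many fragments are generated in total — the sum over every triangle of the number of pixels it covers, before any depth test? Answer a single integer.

T0:
  2·area = 30
  edge (19, 2)→(0, 6): d=(-19,4) right/bottom  bias=-1
  edge (0, 6)→(2, 4): d=(2,-2) top-left  bias=+0
  edge (2, 4)→(19, 2): d=(17,-2) top-left  bias=+0
    (2,0)@(5, 1): e=[75,0,-45] → ·  [on edge]
    (1,1)@(3, 3): e=[45,0,-15] → ·  [on edge]
    (5,1)@(11, 3): e=[13,16,1] → #
    (6,1)@(13, 3): e=[5,20,5] → #
    (7,1)@(15, 3): e=[-3,24,9] → ·
    (0,2)@(1, 5): e=[15,0,15] → #  [on edge]
    (1,2)@(3, 5): e=[7,4,19] → #
    (2,2)@(5, 5): e=[-1,8,23] → ·
    (5,2)@(11, 5): e=[-25,20,35] → ·
    (6,2)@(13, 5): e=[-33,24,39] → ·
    (0,3)@(1, 7): e=[-23,4,49] → ·
    (1,3)@(3, 7): e=[-31,8,53] → ·
  covered (4 px):
    · · · · · · · · · · ·
    · · · · · # # · · · ·
    # # · · · · · · · · ·
    · · · · · · · · · · ·
    · · · · · · · · · · ·
    · · · · · · · · · · ·
T1:
  2·area = 176
  edge (10, 8)→(0, 0): d=(-10,-8) top-left  bias=+0
  edge (0, 0)→(22, 0): d=(22,0) top-left  bias=+0
  edge (22, 0)→(10, 8): d=(-12,8) right/bottom  bias=-1
    (1,0)@(3, 1): e=[14,22,140] → #
    (2,0)@(5, 1): e=[30,22,124] → #
    (3,0)@(7, 1): e=[46,22,108] → #
    (4,0)@(9, 1): e=[62,22,92] → #
    (5,0)@(11, 1): e=[78,22,76] → #
    (6,0)@(13, 1): e=[94,22,60] → #
    (7,0)@(15, 1): e=[110,22,44] → #
    (8,0)@(17, 1): e=[126,22,28] → #
    (9,0)@(19, 1): e=[142,22,12] → #
    (10,0)@(21, 1): e=[158,22,-4] → ·
    (1,1)@(3, 3): e=[-6,66,116] → ·
    (2,1)@(5, 3): e=[10,66,100] → #
  covered (22 px):
    · # # # # # # # # # ·
    · · # # # # # # # · ·
    · · · # # # # · · · ·
    · · · · # # · · · · ·
    · · · · · · · · · · ·
    · · · · · · · · · · ·
T2:
  2·area = 92  (B↔C swapped to make it positive)
  edge (16, 2)→(4, 10): d=(-12,8) right/bottom  bias=-1
  edge (4, 10)→(3, 3): d=(-1,-7) top-left  bias=+0
  edge (3, 3)→(16, 2): d=(13,-1) top-left  bias=+0
    (1,1)@(3, 3): e=[92,0,0] → #  [on edge]
    (2,1)@(5, 3): e=[76,14,2] → #
    (3,1)@(7, 3): e=[60,28,4] → #
    (4,1)@(9, 3): e=[44,42,6] → #
    (5,1)@(11, 3): e=[28,56,8] → #
    (6,1)@(13, 3): e=[12,70,10] → #
    (7,1)@(15, 3): e=[-4,84,12] → ·
    (1,2)@(3, 5): e=[68,-2,26] → ·
    (2,2)@(5, 5): e=[52,12,28] → #
    (6,2)@(13, 5): e=[-12,68,36] → ·
    (2,3)@(5, 7): e=[28,10,54] → #
    (4,3)@(9, 7): e=[-4,38,58] → ·
  covered (13 px):
    · · · · · · · · · · ·
    · # # # # # # · · · ·
    · · # # # # · · · · ·
    · · # # · · · · · · ·
    · · # · · · · · · · ·
    · · · · · · · · · · ·
T3:
  2·area = 72  (B↔C swapped to make it positive)
  edge (16, 12)→(12, 6): d=(-4,-6) top-left  bias=+0
  edge (12, 6)→(20, 0): d=(8,-6) top-left  bias=+0
  edge (20, 0)→(16, 12): d=(-4,12) right/bottom  bias=-1
    (9,0)@(19, 1): e=[62,2,8] → #
    (10,0)@(21, 1): e=[74,14,-16] → ·
    (8,1)@(17, 3): e=[42,6,24] → #
    (9,1)@(19, 3): e=[54,18,0] → ·  [on edge]
    (7,2)@(15, 5): e=[22,10,40] → #
    (9,2)@(19, 5): e=[46,34,-8] → ·
    (6,3)@(13, 7): e=[2,14,56] → #
    (9,3)@(19, 7): e=[38,50,-16] → ·
    (6,4)@(13, 9): e=[-6,30,48] → ·
    (7,4)@(15, 9): e=[6,42,24] → #
    (8,4)@(17, 9): e=[18,54,0] → ·  [on edge]
    (7,5)@(15, 11): e=[-2,58,16] → ·
  covered (8 px):
    · · · · · · · · · # ·
    · · · · · · · · # · ·
    · · · · · · · # # · ·
    · · · · · · # # # · ·
    · · · · · · · # · · ·
    · · · · · · · · · · ·
T4:
  2·area = 45  (B↔C swapped to make it positive)
  edge (4, 7)→(14, 12): d=(10,5) right/bottom  bias=-1
  edge (14, 12)→(5, 12): d=(-9,0) right/bottom  bias=-1
  edge (5, 12)→(4, 7): d=(-1,-5) top-left  bias=+0
    (2,4)@(5, 9): e=[15,27,3] → #
    (3,4)@(7, 9): e=[5,27,13] → #
    (4,4)@(9, 9): e=[-5,27,23] → ·
    (2,5)@(5, 11): e=[35,9,1] → #
    (4,5)@(9, 11): e=[15,9,21] → #
    (5,5)@(11, 11): e=[5,9,31] → #
    (6,5)@(13, 11): e=[-5,9,41] → ·
  covered (6 px):
    · · · · · · · · · · ·
    · · · · · · · · · · ·
    · · · · · · · · · · ·
    · · · · · · · · · · ·
    · · # # · · · · · · ·
    · · # # # # · · · · ·

Final: 53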